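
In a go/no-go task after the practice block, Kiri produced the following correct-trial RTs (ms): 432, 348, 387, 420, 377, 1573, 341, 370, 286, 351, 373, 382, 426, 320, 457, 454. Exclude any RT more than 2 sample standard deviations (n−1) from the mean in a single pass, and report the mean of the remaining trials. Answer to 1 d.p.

n = 16, ΣRT = 7297, M = 456.062
Σ(x−M)² = 1364538.94; s = √(1364538.94/15) = 301.611
Cutoffs: 456.062 ± 2·301.611 → [-147.2, 1059.3]
Outside: 1573 → excluded.
Retained (n=15): Σ = 5724, mean = 5724/15 = 381.600

381.6 ms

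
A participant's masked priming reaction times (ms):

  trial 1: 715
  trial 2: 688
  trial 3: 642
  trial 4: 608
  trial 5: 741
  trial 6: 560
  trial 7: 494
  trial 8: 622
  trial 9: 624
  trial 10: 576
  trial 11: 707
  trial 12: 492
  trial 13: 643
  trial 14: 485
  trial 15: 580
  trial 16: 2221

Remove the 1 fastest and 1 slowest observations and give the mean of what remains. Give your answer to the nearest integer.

Sorted: 485, 492, 494, 560, 576, 580, 608, 622, 624, 642, 643, 688, 707, 715, 741, 2221
Drop lowest 1 (485) and highest 1 (2221)
Remaining (n=14): Σ = 8692, mean = 8692/14 = 620.857

621 ms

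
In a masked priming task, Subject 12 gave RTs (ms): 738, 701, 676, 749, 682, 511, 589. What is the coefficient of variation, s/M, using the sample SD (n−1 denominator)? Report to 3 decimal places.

0.128

n = 7, Σ = 4646, M = 663.7143
Σ(x−M)² = 43571.429; s = √(43571.429/6) = 85.2168
CV = 85.2168 / 663.7143 = 0.12839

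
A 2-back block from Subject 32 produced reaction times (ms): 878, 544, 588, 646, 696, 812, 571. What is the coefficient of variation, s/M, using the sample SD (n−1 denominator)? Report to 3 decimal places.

n = 7, Σ = 4735, M = 676.4286
Σ(x−M)² = 96791.714; s = √(96791.714/6) = 127.0116
CV = 127.0116 / 676.4286 = 0.18777

0.188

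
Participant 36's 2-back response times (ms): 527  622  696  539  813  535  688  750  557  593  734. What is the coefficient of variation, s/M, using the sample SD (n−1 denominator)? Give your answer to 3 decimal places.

0.156

n = 11, Σ = 7054, M = 641.2727
Σ(x−M)² = 99704.182; s = √(99704.182/10) = 99.8520
CV = 99.8520 / 641.2727 = 0.15571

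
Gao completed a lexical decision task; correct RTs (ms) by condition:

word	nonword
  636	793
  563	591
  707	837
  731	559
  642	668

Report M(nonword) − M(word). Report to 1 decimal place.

M(word) = 3279/5 = 655.800
M(nonword) = 3448/5 = 689.600
Difference = 689.600 − 655.800 = 33.800 ms

33.8 ms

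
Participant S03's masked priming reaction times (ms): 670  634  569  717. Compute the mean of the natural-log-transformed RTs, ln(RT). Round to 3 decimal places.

6.470

ln(RT): 6.5073, 6.4520, 6.3439, 6.5751
Σ ln(RT) = 25.8783
Mean = 25.8783/4 = 6.46957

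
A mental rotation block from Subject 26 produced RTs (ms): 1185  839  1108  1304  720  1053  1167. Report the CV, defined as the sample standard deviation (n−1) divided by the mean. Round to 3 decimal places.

n = 7, Σ = 7376, M = 1053.7143
Σ(x−M)² = 253127.429; s = √(253127.429/6) = 205.3969
CV = 205.3969 / 1053.7143 = 0.19493

0.195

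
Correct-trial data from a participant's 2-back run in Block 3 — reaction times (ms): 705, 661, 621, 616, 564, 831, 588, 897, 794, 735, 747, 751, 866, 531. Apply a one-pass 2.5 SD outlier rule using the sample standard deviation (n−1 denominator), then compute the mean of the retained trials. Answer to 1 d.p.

n = 14, ΣRT = 9907, M = 707.643
Σ(x−M)² = 172023.21; s = √(172023.21/13) = 115.033
Cutoffs: 707.643 ± 2.5·115.033 → [420.1, 995.2]
No RTs fall outside the cutoffs; all 14 retained. Mean = 9907/14 = 707.643

707.6 ms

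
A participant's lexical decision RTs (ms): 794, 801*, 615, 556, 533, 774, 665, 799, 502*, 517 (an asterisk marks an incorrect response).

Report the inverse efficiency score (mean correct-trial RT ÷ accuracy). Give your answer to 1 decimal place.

Correct trials (n=8): 794, 615, 556, 533, 774, 665, 799, 517
Mean correct RT = 5253/8 = 656.6250 ms
Proportion correct = 8/10
IES = 656.6250 / (8/10) = 820.781 ms

820.8 ms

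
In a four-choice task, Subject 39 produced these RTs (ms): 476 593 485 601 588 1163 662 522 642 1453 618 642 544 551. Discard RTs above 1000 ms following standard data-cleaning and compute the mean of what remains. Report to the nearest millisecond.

577 ms

Excluded: 1163, 1453
Retained (n=12): Σ = 6924
Mean = 6924/12 = 577.0000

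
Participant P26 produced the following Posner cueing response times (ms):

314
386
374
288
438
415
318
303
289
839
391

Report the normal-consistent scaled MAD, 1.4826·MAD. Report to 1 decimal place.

Sorted: 288, 289, 303, 314, 318, 374, 386, 391, 415, 438, 839 → median = 374
|x − 374| sorted: 0, 12, 17, 41, 56, 60, 64, 71, 85, 86, 465 → MAD = 60
Robust SD ≈ 1.4826 × 60 = 88.956

89.0 ms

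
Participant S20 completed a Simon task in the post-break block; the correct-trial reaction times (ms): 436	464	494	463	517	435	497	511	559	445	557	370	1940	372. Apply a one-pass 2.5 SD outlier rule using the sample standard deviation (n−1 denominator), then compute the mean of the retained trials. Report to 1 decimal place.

470.8 ms

n = 14, ΣRT = 8060, M = 575.714
Σ(x−M)² = 2047822.86; s = √(2047822.86/13) = 396.894
Cutoffs: 575.714 ± 2.5·396.894 → [-416.5, 1567.9]
Outside: 1940 → excluded.
Retained (n=13): Σ = 6120, mean = 6120/13 = 470.769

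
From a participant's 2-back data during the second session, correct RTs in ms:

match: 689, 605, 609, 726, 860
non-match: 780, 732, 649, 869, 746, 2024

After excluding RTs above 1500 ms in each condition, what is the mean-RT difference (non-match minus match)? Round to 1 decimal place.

57.4 ms

non-match: exclude 2024
M(match) = 3489/5 = 697.800
M(non-match) = 3776/5 = 755.200
Difference = 755.200 − 697.800 = 57.400 ms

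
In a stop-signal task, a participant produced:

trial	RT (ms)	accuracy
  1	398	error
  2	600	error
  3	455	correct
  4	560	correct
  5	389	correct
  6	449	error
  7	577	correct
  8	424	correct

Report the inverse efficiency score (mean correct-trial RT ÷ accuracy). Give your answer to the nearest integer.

770 ms

Correct trials (n=5): 455, 560, 389, 577, 424
Mean correct RT = 2405/5 = 481.0000 ms
Proportion correct = 5/8
IES = 481.0000 / (5/8) = 769.600 ms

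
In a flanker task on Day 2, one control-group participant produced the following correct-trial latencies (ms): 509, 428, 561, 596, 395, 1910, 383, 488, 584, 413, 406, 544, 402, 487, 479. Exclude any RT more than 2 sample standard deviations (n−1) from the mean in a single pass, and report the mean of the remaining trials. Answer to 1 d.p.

476.8 ms

n = 15, ΣRT = 8585, M = 572.333
Σ(x−M)² = 1988289.33; s = √(1988289.33/14) = 376.856
Cutoffs: 572.333 ± 2·376.856 → [-181.4, 1326.0]
Outside: 1910 → excluded.
Retained (n=14): Σ = 6675, mean = 6675/14 = 476.786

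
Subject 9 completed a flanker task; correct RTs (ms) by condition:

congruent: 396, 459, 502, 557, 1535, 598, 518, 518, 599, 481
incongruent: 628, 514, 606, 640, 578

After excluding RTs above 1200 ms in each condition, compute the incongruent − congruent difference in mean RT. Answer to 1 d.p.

congruent: exclude 1535
M(congruent) = 4628/9 = 514.222
M(incongruent) = 2966/5 = 593.200
Difference = 593.200 − 514.222 = 78.978 ms

79.0 ms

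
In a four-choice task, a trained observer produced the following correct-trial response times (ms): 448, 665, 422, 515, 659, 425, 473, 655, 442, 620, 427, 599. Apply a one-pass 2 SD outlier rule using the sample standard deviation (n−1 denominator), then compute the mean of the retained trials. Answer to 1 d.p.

529.2 ms

n = 12, ΣRT = 6350, M = 529.167
Σ(x−M)² = 114583.67; s = √(114583.67/11) = 102.062
Cutoffs: 529.167 ± 2·102.062 → [325.0, 733.3]
No RTs fall outside the cutoffs; all 12 retained. Mean = 6350/12 = 529.167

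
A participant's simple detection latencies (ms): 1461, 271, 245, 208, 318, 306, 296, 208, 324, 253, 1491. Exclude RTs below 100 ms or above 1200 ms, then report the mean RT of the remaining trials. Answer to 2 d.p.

Excluded: 1461, 1491
Retained (n=9): Σ = 2429
Mean = 2429/9 = 269.8889

269.89 ms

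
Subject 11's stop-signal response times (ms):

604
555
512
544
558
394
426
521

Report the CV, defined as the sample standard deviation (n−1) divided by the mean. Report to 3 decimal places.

n = 8, Σ = 4114, M = 514.2500
Σ(x−M)² = 34813.500; s = √(34813.500/7) = 70.5220
CV = 70.5220 / 514.2500 = 0.13714

0.137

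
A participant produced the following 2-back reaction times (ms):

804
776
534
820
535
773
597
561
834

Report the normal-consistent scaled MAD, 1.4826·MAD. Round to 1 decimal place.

90.4 ms

Sorted: 534, 535, 561, 597, 773, 776, 804, 820, 834 → median = 773
|x − 773| sorted: 0, 3, 31, 47, 61, 176, 212, 238, 239 → MAD = 61
Robust SD ≈ 1.4826 × 61 = 90.439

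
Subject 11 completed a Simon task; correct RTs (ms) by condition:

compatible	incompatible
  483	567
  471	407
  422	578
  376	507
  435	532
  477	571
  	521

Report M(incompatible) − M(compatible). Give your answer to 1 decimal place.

82.1 ms

M(compatible) = 2664/6 = 444.000
M(incompatible) = 3683/7 = 526.143
Difference = 526.143 − 444.000 = 82.143 ms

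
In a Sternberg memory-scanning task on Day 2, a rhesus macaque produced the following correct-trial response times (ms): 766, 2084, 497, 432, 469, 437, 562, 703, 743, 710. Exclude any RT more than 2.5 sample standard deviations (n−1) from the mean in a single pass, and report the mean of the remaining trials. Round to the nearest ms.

n = 10, ΣRT = 7403, M = 740.300
Σ(x−M)² = 2160136.10; s = √(2160136.10/9) = 489.913
Cutoffs: 740.300 ± 2.5·489.913 → [-484.5, 1965.1]
Outside: 2084 → excluded.
Retained (n=9): Σ = 5319, mean = 5319/9 = 591.000

591 ms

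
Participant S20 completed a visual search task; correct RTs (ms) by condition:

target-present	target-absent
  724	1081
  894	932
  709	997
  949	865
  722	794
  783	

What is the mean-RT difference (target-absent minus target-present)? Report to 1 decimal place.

137.0 ms

M(target-present) = 4781/6 = 796.833
M(target-absent) = 4669/5 = 933.800
Difference = 933.800 − 796.833 = 136.967 ms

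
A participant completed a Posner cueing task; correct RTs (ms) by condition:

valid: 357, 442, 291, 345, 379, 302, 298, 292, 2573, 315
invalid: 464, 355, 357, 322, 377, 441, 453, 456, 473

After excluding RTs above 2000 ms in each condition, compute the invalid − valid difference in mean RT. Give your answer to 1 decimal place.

75.2 ms

valid: exclude 2573
M(valid) = 3021/9 = 335.667
M(invalid) = 3698/9 = 410.889
Difference = 410.889 − 335.667 = 75.222 ms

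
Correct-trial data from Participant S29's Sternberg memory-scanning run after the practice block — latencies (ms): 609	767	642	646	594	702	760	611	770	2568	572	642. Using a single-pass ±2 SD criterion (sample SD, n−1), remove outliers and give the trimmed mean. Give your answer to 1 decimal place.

665.0 ms

n = 12, ΣRT = 9883, M = 823.583
Σ(x−M)² = 3372608.92; s = √(3372608.92/11) = 553.715
Cutoffs: 823.583 ± 2·553.715 → [-283.8, 1931.0]
Outside: 2568 → excluded.
Retained (n=11): Σ = 7315, mean = 7315/11 = 665.000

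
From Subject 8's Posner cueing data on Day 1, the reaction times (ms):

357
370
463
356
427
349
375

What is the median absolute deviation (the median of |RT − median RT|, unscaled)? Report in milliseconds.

Sorted: 349, 356, 357, 370, 375, 427, 463 → median = 370
|x − 370|: 13, 0, 93, 14, 57, 21, 5
Sorted deviations: 0, 5, 13, 14, 21, 57, 93 → MAD = 14

14 ms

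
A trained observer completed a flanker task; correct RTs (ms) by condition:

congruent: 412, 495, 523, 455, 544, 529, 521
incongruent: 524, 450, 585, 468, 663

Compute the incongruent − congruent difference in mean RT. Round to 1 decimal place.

M(congruent) = 3479/7 = 497.000
M(incongruent) = 2690/5 = 538.000
Difference = 538.000 − 497.000 = 41.000 ms

41.0 ms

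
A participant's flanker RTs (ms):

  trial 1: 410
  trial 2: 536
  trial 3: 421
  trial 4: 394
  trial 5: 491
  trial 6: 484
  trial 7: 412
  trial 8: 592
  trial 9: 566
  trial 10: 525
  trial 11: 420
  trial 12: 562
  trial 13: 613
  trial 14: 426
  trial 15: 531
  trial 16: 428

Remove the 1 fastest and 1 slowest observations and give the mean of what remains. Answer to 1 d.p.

486.0 ms

Sorted: 394, 410, 412, 420, 421, 426, 428, 484, 491, 525, 531, 536, 562, 566, 592, 613
Drop lowest 1 (394) and highest 1 (613)
Remaining (n=14): Σ = 6804, mean = 6804/14 = 486.000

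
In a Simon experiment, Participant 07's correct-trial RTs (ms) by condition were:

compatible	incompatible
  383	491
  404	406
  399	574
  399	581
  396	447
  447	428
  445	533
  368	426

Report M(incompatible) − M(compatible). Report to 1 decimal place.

M(compatible) = 3241/8 = 405.125
M(incompatible) = 3886/8 = 485.750
Difference = 485.750 − 405.125 = 80.625 ms

80.6 ms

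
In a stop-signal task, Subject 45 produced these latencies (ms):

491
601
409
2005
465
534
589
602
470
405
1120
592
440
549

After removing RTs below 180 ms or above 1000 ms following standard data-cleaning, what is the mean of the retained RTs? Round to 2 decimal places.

512.25 ms

Excluded: 1120, 2005
Retained (n=12): Σ = 6147
Mean = 6147/12 = 512.2500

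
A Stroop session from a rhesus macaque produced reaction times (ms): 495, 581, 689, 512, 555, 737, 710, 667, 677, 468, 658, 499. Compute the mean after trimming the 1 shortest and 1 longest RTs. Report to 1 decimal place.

Sorted: 468, 495, 499, 512, 555, 581, 658, 667, 677, 689, 710, 737
Drop lowest 1 (468) and highest 1 (737)
Remaining (n=10): Σ = 6043, mean = 6043/10 = 604.300

604.3 ms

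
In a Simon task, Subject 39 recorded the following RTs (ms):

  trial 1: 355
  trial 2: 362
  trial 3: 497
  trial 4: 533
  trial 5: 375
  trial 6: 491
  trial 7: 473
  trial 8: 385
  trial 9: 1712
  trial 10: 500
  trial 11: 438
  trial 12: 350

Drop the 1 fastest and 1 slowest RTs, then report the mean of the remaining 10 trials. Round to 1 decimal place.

Sorted: 350, 355, 362, 375, 385, 438, 473, 491, 497, 500, 533, 1712
Drop lowest 1 (350) and highest 1 (1712)
Remaining (n=10): Σ = 4409, mean = 4409/10 = 440.900

440.9 ms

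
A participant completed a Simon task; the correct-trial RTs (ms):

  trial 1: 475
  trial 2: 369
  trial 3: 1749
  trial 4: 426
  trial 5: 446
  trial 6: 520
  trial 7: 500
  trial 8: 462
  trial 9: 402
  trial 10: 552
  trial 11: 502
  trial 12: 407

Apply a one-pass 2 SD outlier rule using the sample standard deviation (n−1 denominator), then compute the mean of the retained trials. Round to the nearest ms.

n = 12, ΣRT = 6810, M = 567.500
Σ(x−M)² = 1554309.00; s = √(1554309.00/11) = 375.900
Cutoffs: 567.500 ± 2·375.900 → [-184.3, 1319.3]
Outside: 1749 → excluded.
Retained (n=11): Σ = 5061, mean = 5061/11 = 460.091

460 ms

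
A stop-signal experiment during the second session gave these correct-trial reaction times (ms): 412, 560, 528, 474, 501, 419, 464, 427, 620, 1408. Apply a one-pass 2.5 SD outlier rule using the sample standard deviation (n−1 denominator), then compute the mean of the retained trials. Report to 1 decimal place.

489.4 ms

n = 10, ΣRT = 5813, M = 581.300
Σ(x−M)² = 798758.10; s = √(798758.10/9) = 297.911
Cutoffs: 581.300 ± 2.5·297.911 → [-163.5, 1326.1]
Outside: 1408 → excluded.
Retained (n=9): Σ = 4405, mean = 4405/9 = 489.444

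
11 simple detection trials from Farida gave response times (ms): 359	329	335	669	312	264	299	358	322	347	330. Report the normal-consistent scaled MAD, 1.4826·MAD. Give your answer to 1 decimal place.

Sorted: 264, 299, 312, 322, 329, 330, 335, 347, 358, 359, 669 → median = 330
|x − 330| sorted: 0, 1, 5, 8, 17, 18, 28, 29, 31, 66, 339 → MAD = 18
Robust SD ≈ 1.4826 × 18 = 26.687

26.7 ms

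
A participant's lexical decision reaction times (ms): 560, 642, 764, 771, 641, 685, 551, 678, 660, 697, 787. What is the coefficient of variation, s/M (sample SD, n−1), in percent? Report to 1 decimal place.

11.6%

n = 11, Σ = 7436, M = 676.0000
Σ(x−M)² = 61334.000; s = √(61334.000/10) = 78.3160
CV = 78.3160 / 676.0000 = 0.11585 = 11.585%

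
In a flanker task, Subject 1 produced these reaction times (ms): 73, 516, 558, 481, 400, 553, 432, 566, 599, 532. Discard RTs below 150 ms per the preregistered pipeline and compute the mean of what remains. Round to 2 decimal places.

515.22 ms

Excluded: 73
Retained (n=9): Σ = 4637
Mean = 4637/9 = 515.2222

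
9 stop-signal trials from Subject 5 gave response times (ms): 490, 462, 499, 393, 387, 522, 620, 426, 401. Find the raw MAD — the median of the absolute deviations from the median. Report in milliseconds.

60 ms

Sorted: 387, 393, 401, 426, 462, 490, 499, 522, 620 → median = 462
|x − 462|: 28, 0, 37, 69, 75, 60, 158, 36, 61
Sorted deviations: 0, 28, 36, 37, 60, 61, 69, 75, 158 → MAD = 60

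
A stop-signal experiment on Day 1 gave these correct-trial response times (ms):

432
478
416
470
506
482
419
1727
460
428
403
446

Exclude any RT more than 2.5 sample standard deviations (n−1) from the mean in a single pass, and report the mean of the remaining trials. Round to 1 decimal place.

449.1 ms

n = 12, ΣRT = 6667, M = 555.583
Σ(x−M)² = 1507548.92; s = √(1507548.92/11) = 370.203
Cutoffs: 555.583 ± 2.5·370.203 → [-369.9, 1481.1]
Outside: 1727 → excluded.
Retained (n=11): Σ = 4940, mean = 4940/11 = 449.091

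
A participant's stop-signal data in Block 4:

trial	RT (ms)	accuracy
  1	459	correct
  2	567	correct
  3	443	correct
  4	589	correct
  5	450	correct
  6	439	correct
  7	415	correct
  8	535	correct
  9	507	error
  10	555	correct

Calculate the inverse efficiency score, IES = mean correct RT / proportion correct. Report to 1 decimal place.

Correct trials (n=9): 459, 567, 443, 589, 450, 439, 415, 535, 555
Mean correct RT = 4452/9 = 494.6667 ms
Proportion correct = 9/10
IES = 494.6667 / (9/10) = 549.630 ms

549.6 ms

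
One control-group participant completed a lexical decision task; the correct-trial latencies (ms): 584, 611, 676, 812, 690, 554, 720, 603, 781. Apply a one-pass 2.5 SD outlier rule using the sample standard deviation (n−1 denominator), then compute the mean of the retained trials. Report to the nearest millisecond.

670 ms

n = 9, ΣRT = 6031, M = 670.111
Σ(x−M)² = 64242.89; s = √(64242.89/8) = 89.612
Cutoffs: 670.111 ± 2.5·89.612 → [446.1, 894.1]
No RTs fall outside the cutoffs; all 9 retained. Mean = 6031/9 = 670.111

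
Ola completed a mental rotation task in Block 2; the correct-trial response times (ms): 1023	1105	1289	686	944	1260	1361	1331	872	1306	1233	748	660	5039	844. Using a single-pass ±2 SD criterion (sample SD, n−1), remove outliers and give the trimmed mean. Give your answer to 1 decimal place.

n = 15, ΣRT = 19701, M = 1313.400
Σ(x−M)² = 15712265.60; s = √(15712265.60/14) = 1059.389
Cutoffs: 1313.400 ± 2·1059.389 → [-805.4, 3432.2]
Outside: 5039 → excluded.
Retained (n=14): Σ = 14662, mean = 14662/14 = 1047.286

1047.3 ms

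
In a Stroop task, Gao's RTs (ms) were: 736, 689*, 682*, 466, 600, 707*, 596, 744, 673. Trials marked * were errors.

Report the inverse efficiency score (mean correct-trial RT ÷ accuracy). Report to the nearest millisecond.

Correct trials (n=6): 736, 466, 600, 596, 744, 673
Mean correct RT = 3815/6 = 635.8333 ms
Proportion correct = 6/9
IES = 635.8333 / (6/9) = 953.750 ms

954 ms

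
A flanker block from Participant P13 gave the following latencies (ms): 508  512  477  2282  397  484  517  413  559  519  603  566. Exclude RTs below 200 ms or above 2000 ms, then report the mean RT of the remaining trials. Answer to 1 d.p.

Excluded: 2282
Retained (n=11): Σ = 5555
Mean = 5555/11 = 505.0000

505.0 ms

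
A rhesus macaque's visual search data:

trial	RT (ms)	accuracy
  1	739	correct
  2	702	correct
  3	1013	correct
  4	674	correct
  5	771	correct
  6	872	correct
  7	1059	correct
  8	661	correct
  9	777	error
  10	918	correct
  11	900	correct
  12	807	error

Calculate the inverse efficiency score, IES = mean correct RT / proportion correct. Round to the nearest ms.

Correct trials (n=10): 739, 702, 1013, 674, 771, 872, 1059, 661, 918, 900
Mean correct RT = 8309/10 = 830.9000 ms
Proportion correct = 10/12
IES = 830.9000 / (10/12) = 997.080 ms

997 ms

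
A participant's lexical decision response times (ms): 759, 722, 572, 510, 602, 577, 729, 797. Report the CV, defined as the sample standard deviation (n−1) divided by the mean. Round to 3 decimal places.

0.160

n = 8, Σ = 5268, M = 658.5000
Σ(x−M)² = 77654.000; s = √(77654.000/7) = 105.3253
CV = 105.3253 / 658.5000 = 0.15995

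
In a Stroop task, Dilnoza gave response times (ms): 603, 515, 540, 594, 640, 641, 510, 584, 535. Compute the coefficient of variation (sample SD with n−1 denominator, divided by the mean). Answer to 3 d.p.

0.088

n = 9, Σ = 5162, M = 573.5556
Σ(x−M)² = 20438.222; s = √(20438.222/8) = 50.5448
CV = 50.5448 / 573.5556 = 0.08813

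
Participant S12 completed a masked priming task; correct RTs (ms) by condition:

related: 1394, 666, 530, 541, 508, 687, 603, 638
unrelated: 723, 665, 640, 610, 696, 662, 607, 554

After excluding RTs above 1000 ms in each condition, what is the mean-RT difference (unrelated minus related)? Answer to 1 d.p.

related: exclude 1394
M(related) = 4173/7 = 596.143
M(unrelated) = 5157/8 = 644.625
Difference = 644.625 − 596.143 = 48.482 ms

48.5 ms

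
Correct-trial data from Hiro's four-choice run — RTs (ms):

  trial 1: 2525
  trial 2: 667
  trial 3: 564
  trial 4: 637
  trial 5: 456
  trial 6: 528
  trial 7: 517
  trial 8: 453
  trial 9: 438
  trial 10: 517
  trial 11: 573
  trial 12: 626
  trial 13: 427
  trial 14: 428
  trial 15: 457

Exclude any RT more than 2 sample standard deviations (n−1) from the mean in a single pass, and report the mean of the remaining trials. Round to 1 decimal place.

n = 15, ΣRT = 9813, M = 654.200
Σ(x−M)² = 3837632.40; s = √(3837632.40/14) = 523.561
Cutoffs: 654.200 ± 2·523.561 → [-392.9, 1701.3]
Outside: 2525 → excluded.
Retained (n=14): Σ = 7288, mean = 7288/14 = 520.571

520.6 ms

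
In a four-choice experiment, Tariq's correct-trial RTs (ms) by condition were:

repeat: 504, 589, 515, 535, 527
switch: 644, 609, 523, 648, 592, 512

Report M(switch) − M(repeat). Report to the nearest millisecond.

M(repeat) = 2670/5 = 534.000
M(switch) = 3528/6 = 588.000
Difference = 588.000 − 534.000 = 54.000 ms

54 ms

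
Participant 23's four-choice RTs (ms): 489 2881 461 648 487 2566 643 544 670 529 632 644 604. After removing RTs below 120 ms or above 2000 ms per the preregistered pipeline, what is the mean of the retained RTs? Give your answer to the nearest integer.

577 ms

Excluded: 2566, 2881
Retained (n=11): Σ = 6351
Mean = 6351/11 = 577.3636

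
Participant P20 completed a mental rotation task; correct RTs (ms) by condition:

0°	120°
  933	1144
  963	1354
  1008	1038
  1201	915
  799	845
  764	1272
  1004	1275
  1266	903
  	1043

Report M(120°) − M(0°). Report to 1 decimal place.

M(0°) = 7938/8 = 992.250
M(120°) = 9789/9 = 1087.667
Difference = 1087.667 − 992.250 = 95.417 ms

95.4 ms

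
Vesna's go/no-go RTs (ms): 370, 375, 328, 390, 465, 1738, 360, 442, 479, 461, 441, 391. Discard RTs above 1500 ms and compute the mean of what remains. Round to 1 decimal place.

Excluded: 1738
Retained (n=11): Σ = 4502
Mean = 4502/11 = 409.2727

409.3 ms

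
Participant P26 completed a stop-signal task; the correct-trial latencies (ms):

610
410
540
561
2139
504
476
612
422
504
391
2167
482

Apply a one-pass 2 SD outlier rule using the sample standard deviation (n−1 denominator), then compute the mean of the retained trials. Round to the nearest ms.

501 ms

n = 13, ΣRT = 9818, M = 755.231
Σ(x−M)² = 4675316.31; s = √(4675316.31/12) = 624.187
Cutoffs: 755.231 ± 2·624.187 → [-493.1, 2003.6]
Outside: 2139, 2167 → excluded.
Retained (n=11): Σ = 5512, mean = 5512/11 = 501.091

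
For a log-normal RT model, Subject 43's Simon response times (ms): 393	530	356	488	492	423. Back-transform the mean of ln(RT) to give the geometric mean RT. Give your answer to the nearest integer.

443 ms

ln(RT): 5.9738, 6.2729, 5.8749, 6.1903, 6.1985, 6.0474
Mean ln(RT) = 36.5578/6 = 6.09296
Geometric mean = exp(6.09296) = 442.73 ms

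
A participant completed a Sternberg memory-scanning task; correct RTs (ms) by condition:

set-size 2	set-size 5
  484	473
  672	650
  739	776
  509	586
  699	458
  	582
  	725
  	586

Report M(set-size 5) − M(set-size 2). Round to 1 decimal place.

-16.1 ms

M(set-size 2) = 3103/5 = 620.600
M(set-size 5) = 4836/8 = 604.500
Difference = 604.500 − 620.600 = -16.100 ms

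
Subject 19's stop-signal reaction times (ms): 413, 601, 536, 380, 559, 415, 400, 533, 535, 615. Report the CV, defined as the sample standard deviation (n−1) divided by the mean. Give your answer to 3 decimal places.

n = 10, Σ = 4987, M = 498.7000
Σ(x−M)² = 69694.100; s = √(69694.100/9) = 87.9988
CV = 87.9988 / 498.7000 = 0.17646

0.176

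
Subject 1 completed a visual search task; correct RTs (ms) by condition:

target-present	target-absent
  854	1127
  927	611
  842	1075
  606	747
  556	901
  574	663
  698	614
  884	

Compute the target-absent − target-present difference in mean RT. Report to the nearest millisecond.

77 ms

M(target-present) = 5941/8 = 742.625
M(target-absent) = 5738/7 = 819.714
Difference = 819.714 − 742.625 = 77.089 ms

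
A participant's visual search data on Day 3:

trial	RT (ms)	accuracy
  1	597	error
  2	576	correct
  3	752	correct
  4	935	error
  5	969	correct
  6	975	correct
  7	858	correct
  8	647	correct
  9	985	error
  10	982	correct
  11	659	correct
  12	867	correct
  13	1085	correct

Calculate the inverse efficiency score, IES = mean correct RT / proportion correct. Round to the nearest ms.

1088 ms

Correct trials (n=10): 576, 752, 969, 975, 858, 647, 982, 659, 867, 1085
Mean correct RT = 8370/10 = 837.0000 ms
Proportion correct = 10/13
IES = 837.0000 / (10/13) = 1088.100 ms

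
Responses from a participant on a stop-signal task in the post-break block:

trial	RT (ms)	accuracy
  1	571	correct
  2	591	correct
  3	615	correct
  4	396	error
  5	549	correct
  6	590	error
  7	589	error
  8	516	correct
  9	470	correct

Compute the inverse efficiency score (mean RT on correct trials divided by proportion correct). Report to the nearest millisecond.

828 ms

Correct trials (n=6): 571, 591, 615, 549, 516, 470
Mean correct RT = 3312/6 = 552.0000 ms
Proportion correct = 6/9
IES = 552.0000 / (6/9) = 828.000 ms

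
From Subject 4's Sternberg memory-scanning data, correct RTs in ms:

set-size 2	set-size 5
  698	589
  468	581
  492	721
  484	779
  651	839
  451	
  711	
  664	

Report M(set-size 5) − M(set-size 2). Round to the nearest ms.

M(set-size 2) = 4619/8 = 577.375
M(set-size 5) = 3509/5 = 701.800
Difference = 701.800 − 577.375 = 124.425 ms

124 ms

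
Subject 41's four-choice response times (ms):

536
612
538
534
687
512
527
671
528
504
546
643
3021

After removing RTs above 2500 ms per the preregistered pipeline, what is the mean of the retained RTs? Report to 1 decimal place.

Excluded: 3021
Retained (n=12): Σ = 6838
Mean = 6838/12 = 569.8333

569.8 ms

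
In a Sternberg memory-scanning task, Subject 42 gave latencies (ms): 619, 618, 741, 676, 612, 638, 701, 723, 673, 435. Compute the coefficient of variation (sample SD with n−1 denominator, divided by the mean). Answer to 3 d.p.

0.134

n = 10, Σ = 6436, M = 643.6000
Σ(x−M)² = 66804.400; s = √(66804.400/9) = 86.1552
CV = 86.1552 / 643.6000 = 0.13386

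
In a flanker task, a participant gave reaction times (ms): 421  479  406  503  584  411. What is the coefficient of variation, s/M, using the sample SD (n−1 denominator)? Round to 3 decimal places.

0.149

n = 6, Σ = 2804, M = 467.3333
Σ(x−M)² = 24101.333; s = √(24101.333/5) = 69.4281
CV = 69.4281 / 467.3333 = 0.14856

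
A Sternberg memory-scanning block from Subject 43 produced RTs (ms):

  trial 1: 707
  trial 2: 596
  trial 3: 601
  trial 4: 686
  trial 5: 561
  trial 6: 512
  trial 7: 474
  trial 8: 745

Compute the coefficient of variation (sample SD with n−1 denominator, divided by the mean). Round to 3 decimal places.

n = 8, Σ = 4882, M = 610.2500
Σ(x−M)² = 64187.500; s = √(64187.500/7) = 95.7583
CV = 95.7583 / 610.2500 = 0.15692

0.157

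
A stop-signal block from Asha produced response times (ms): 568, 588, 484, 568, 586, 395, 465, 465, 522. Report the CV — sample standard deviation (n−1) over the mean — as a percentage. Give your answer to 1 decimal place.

13.1%

n = 9, Σ = 4641, M = 515.6667
Σ(x−M)² = 36394.000; s = √(36394.000/8) = 67.4481
CV = 67.4481 / 515.6667 = 0.13080 = 13.080%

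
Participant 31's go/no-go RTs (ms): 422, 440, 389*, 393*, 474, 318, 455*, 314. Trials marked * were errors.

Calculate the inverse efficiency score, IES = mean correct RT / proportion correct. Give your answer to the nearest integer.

630 ms

Correct trials (n=5): 422, 440, 474, 318, 314
Mean correct RT = 1968/5 = 393.6000 ms
Proportion correct = 5/8
IES = 393.6000 / (5/8) = 629.760 ms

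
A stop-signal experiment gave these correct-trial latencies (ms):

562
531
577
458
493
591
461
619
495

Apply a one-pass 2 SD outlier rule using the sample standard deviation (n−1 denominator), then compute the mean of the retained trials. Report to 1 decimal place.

n = 9, ΣRT = 4787, M = 531.889
Σ(x−M)² = 27382.89; s = √(27382.89/8) = 58.505
Cutoffs: 531.889 ± 2·58.505 → [414.9, 648.9]
No RTs fall outside the cutoffs; all 9 retained. Mean = 4787/9 = 531.889

531.9 ms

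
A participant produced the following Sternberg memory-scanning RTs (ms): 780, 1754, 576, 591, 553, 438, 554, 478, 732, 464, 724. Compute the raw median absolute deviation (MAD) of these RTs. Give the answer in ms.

Sorted: 438, 464, 478, 553, 554, 576, 591, 724, 732, 780, 1754 → median = 576
|x − 576|: 204, 1178, 0, 15, 23, 138, 22, 98, 156, 112, 148
Sorted deviations: 0, 15, 22, 23, 98, 112, 138, 148, 156, 204, 1178 → MAD = 112

112 ms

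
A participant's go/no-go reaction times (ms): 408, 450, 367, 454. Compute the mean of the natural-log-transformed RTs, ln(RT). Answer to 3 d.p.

ln(RT): 6.0113, 6.1092, 5.9054, 6.1181
Σ ln(RT) = 24.1440
Mean = 24.1440/4 = 6.03599

6.036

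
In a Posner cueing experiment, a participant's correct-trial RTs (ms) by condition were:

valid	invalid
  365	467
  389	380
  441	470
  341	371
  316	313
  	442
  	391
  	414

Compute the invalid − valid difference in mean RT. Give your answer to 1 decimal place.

M(valid) = 1852/5 = 370.400
M(invalid) = 3248/8 = 406.000
Difference = 406.000 − 370.400 = 35.600 ms

35.6 ms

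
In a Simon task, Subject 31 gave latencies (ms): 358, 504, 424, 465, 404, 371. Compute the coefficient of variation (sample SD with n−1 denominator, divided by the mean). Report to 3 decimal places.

0.133

n = 6, Σ = 2526, M = 421.0000
Σ(x−M)² = 15592.000; s = √(15592.000/5) = 55.8426
CV = 55.8426 / 421.0000 = 0.13264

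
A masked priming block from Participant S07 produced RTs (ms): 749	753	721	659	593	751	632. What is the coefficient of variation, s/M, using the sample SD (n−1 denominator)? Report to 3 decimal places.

0.094

n = 7, Σ = 4858, M = 694.0000
Σ(x−M)² = 25754.000; s = √(25754.000/6) = 65.5159
CV = 65.5159 / 694.0000 = 0.09440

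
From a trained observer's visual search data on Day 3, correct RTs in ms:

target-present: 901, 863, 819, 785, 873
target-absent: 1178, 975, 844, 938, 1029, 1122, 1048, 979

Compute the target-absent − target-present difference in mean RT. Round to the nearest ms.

M(target-present) = 4241/5 = 848.200
M(target-absent) = 8113/8 = 1014.125
Difference = 1014.125 − 848.200 = 165.925 ms

166 ms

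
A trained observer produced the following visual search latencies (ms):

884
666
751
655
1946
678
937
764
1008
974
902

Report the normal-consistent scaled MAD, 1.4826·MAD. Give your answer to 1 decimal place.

Sorted: 655, 666, 678, 751, 764, 884, 902, 937, 974, 1008, 1946 → median = 884
|x − 884| sorted: 0, 18, 53, 90, 120, 124, 133, 206, 218, 229, 1062 → MAD = 124
Robust SD ≈ 1.4826 × 124 = 183.842

183.8 ms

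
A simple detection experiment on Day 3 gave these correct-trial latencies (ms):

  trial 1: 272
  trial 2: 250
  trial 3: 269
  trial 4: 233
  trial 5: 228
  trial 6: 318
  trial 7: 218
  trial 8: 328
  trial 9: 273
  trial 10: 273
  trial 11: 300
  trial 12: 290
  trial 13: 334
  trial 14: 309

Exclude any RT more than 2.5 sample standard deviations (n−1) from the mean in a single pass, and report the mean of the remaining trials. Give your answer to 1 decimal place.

278.2 ms

n = 14, ΣRT = 3895, M = 278.214
Σ(x−M)² = 17900.36; s = √(17900.36/13) = 37.107
Cutoffs: 278.214 ± 2.5·37.107 → [185.4, 371.0]
No RTs fall outside the cutoffs; all 14 retained. Mean = 3895/14 = 278.214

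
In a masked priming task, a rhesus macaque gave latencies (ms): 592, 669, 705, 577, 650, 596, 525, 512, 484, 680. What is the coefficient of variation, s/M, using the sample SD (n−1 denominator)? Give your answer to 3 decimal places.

n = 10, Σ = 5990, M = 599.0000
Σ(x−M)² = 52110.000; s = √(52110.000/9) = 76.0920
CV = 76.0920 / 599.0000 = 0.12703

0.127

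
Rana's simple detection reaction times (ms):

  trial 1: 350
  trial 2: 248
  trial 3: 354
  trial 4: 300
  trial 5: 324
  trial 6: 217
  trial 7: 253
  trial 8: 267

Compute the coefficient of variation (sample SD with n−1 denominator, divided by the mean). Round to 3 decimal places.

n = 8, Σ = 2313, M = 289.1250
Σ(x−M)² = 17936.875; s = √(17936.875/7) = 50.6203
CV = 50.6203 / 289.1250 = 0.17508

0.175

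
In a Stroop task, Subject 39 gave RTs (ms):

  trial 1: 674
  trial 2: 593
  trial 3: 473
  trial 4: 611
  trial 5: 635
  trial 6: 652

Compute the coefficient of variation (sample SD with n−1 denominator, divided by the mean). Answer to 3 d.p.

n = 6, Σ = 3638, M = 606.3333
Σ(x−M)² = 25463.333; s = √(25463.333/5) = 71.3629
CV = 71.3629 / 606.3333 = 0.11770

0.118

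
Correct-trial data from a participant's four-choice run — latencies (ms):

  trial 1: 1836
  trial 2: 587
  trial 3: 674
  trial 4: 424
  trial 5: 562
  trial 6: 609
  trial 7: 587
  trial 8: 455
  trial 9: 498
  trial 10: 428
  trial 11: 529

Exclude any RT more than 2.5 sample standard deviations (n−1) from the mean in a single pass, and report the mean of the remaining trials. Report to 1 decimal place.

n = 11, ΣRT = 7189, M = 653.545
Σ(x−M)² = 1600526.73; s = √(1600526.73/10) = 400.066
Cutoffs: 653.545 ± 2.5·400.066 → [-346.6, 1653.7]
Outside: 1836 → excluded.
Retained (n=10): Σ = 5353, mean = 5353/10 = 535.300

535.3 ms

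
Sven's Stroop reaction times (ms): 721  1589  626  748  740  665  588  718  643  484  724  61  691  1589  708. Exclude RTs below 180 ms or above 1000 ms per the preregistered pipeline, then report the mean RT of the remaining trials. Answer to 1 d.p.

Excluded: 61, 1589, 1589
Retained (n=12): Σ = 8056
Mean = 8056/12 = 671.3333

671.3 ms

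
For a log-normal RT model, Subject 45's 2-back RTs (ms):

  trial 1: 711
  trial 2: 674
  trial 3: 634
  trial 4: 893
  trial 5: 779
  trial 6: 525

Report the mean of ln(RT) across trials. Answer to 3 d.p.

ln(RT): 6.5667, 6.5132, 6.4520, 6.7946, 6.6580, 6.2634
Σ ln(RT) = 39.2479
Mean = 39.2479/6 = 6.54132

6.541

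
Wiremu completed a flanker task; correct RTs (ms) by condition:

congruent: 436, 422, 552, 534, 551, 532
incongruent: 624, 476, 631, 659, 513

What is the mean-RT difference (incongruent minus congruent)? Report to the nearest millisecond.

76 ms

M(congruent) = 3027/6 = 504.500
M(incongruent) = 2903/5 = 580.600
Difference = 580.600 − 504.500 = 76.100 ms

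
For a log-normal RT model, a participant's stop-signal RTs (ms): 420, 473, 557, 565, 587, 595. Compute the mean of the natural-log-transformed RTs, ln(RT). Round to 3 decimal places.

ln(RT): 6.0403, 6.1591, 6.3226, 6.3368, 6.3750, 6.3886
Σ ln(RT) = 37.6223
Mean = 37.6223/6 = 6.27039

6.270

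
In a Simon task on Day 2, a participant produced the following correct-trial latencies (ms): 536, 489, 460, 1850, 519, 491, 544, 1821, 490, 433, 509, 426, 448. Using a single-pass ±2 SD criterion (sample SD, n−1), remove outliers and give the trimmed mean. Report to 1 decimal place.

n = 13, ΣRT = 9016, M = 693.538
Σ(x−M)² = 3098843.23; s = √(3098843.23/12) = 508.170
Cutoffs: 693.538 ± 2·508.170 → [-322.8, 1709.9]
Outside: 1821, 1850 → excluded.
Retained (n=11): Σ = 5345, mean = 5345/11 = 485.909

485.9 ms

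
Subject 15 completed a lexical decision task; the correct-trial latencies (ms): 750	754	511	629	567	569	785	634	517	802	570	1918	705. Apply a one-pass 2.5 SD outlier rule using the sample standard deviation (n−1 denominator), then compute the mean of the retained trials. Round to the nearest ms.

649 ms

n = 13, ΣRT = 9711, M = 747.000
Σ(x−M)² = 1608234.00; s = √(1608234.00/12) = 366.087
Cutoffs: 747.000 ± 2.5·366.087 → [-168.2, 1662.2]
Outside: 1918 → excluded.
Retained (n=12): Σ = 7793, mean = 7793/12 = 649.417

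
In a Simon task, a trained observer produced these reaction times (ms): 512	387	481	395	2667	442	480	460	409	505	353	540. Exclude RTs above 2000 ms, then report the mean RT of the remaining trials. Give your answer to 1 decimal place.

Excluded: 2667
Retained (n=11): Σ = 4964
Mean = 4964/11 = 451.2727

451.3 ms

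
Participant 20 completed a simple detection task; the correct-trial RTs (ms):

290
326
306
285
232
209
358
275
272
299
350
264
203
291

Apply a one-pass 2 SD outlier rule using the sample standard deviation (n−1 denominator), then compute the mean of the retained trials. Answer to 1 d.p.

282.9 ms

n = 14, ΣRT = 3960, M = 282.857
Σ(x−M)² = 27887.71; s = √(27887.71/13) = 46.316
Cutoffs: 282.857 ± 2·46.316 → [190.2, 375.5]
No RTs fall outside the cutoffs; all 14 retained. Mean = 3960/14 = 282.857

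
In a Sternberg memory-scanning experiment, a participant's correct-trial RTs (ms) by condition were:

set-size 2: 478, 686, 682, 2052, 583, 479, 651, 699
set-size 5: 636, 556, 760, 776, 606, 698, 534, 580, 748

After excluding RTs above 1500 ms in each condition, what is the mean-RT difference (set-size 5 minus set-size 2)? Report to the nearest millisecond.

set-size 2: exclude 2052
M(set-size 2) = 4258/7 = 608.286
M(set-size 5) = 5894/9 = 654.889
Difference = 654.889 − 608.286 = 46.603 ms

47 ms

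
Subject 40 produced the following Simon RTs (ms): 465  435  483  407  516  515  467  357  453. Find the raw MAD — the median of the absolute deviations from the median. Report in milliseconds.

30 ms

Sorted: 357, 407, 435, 453, 465, 467, 483, 515, 516 → median = 465
|x − 465|: 0, 30, 18, 58, 51, 50, 2, 108, 12
Sorted deviations: 0, 2, 12, 18, 30, 50, 51, 58, 108 → MAD = 30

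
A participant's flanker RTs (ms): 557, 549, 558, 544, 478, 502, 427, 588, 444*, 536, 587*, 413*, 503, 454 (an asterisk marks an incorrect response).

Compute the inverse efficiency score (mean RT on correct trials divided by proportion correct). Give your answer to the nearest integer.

659 ms

Correct trials (n=11): 557, 549, 558, 544, 478, 502, 427, 588, 536, 503, 454
Mean correct RT = 5696/11 = 517.8182 ms
Proportion correct = 11/14
IES = 517.8182 / (11/14) = 659.041 ms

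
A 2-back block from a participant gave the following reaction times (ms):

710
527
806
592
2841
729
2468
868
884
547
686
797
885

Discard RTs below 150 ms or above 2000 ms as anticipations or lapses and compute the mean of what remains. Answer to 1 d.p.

Excluded: 2468, 2841
Retained (n=11): Σ = 8031
Mean = 8031/11 = 730.0909

730.1 ms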